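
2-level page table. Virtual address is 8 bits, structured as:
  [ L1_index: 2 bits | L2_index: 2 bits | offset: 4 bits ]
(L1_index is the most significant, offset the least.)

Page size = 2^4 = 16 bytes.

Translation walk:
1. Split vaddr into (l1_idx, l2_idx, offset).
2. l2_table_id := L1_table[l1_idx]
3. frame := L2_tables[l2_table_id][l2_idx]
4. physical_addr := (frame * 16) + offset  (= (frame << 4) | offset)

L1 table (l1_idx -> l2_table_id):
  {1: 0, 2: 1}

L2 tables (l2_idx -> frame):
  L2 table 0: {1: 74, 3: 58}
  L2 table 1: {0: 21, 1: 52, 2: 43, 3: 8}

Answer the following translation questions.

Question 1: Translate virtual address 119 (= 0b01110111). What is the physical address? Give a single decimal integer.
vaddr = 119 = 0b01110111
Split: l1_idx=1, l2_idx=3, offset=7
L1[1] = 0
L2[0][3] = 58
paddr = 58 * 16 + 7 = 935

Answer: 935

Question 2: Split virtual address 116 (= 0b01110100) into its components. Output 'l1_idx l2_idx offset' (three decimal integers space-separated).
vaddr = 116 = 0b01110100
  top 2 bits -> l1_idx = 1
  next 2 bits -> l2_idx = 3
  bottom 4 bits -> offset = 4

Answer: 1 3 4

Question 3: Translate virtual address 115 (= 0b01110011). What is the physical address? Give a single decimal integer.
vaddr = 115 = 0b01110011
Split: l1_idx=1, l2_idx=3, offset=3
L1[1] = 0
L2[0][3] = 58
paddr = 58 * 16 + 3 = 931

Answer: 931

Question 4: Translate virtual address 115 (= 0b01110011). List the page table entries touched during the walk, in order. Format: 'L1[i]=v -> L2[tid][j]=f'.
vaddr = 115 = 0b01110011
Split: l1_idx=1, l2_idx=3, offset=3

Answer: L1[1]=0 -> L2[0][3]=58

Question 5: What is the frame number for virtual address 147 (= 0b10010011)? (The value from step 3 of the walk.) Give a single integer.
Answer: 52

Derivation:
vaddr = 147: l1_idx=2, l2_idx=1
L1[2] = 1; L2[1][1] = 52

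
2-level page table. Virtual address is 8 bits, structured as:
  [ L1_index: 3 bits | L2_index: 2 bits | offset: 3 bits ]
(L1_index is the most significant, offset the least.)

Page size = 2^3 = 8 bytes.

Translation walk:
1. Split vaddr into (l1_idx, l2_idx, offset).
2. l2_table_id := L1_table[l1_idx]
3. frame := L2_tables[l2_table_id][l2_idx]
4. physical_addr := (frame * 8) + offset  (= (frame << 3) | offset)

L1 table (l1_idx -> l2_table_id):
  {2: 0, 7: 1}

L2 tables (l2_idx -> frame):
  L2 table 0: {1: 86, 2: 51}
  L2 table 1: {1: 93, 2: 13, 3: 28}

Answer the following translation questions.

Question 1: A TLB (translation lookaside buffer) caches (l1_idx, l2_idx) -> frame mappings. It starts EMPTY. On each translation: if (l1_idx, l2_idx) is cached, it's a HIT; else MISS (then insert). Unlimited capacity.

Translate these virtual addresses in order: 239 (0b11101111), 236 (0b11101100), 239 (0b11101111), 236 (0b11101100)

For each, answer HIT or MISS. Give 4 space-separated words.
vaddr=239: (7,1) not in TLB -> MISS, insert
vaddr=236: (7,1) in TLB -> HIT
vaddr=239: (7,1) in TLB -> HIT
vaddr=236: (7,1) in TLB -> HIT

Answer: MISS HIT HIT HIT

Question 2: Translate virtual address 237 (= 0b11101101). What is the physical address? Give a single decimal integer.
Answer: 749

Derivation:
vaddr = 237 = 0b11101101
Split: l1_idx=7, l2_idx=1, offset=5
L1[7] = 1
L2[1][1] = 93
paddr = 93 * 8 + 5 = 749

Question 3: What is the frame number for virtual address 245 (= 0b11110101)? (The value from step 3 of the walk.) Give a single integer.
Answer: 13

Derivation:
vaddr = 245: l1_idx=7, l2_idx=2
L1[7] = 1; L2[1][2] = 13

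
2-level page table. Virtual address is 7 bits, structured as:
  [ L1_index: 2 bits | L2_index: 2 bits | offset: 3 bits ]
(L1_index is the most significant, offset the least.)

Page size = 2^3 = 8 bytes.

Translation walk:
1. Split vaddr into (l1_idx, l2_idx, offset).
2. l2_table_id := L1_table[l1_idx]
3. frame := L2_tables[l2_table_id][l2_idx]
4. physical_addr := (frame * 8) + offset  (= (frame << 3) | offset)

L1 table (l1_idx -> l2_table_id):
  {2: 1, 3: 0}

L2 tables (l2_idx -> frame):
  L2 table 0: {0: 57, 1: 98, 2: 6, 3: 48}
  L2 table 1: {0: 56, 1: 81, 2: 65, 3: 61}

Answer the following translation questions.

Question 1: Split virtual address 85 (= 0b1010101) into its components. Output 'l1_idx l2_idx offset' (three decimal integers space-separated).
vaddr = 85 = 0b1010101
  top 2 bits -> l1_idx = 2
  next 2 bits -> l2_idx = 2
  bottom 3 bits -> offset = 5

Answer: 2 2 5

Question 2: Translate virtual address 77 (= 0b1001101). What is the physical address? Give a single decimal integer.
vaddr = 77 = 0b1001101
Split: l1_idx=2, l2_idx=1, offset=5
L1[2] = 1
L2[1][1] = 81
paddr = 81 * 8 + 5 = 653

Answer: 653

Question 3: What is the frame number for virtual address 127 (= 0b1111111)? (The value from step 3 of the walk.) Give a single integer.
Answer: 48

Derivation:
vaddr = 127: l1_idx=3, l2_idx=3
L1[3] = 0; L2[0][3] = 48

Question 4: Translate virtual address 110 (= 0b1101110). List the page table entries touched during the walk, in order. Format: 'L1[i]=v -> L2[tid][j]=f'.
vaddr = 110 = 0b1101110
Split: l1_idx=3, l2_idx=1, offset=6

Answer: L1[3]=0 -> L2[0][1]=98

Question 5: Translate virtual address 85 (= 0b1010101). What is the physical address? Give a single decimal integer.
vaddr = 85 = 0b1010101
Split: l1_idx=2, l2_idx=2, offset=5
L1[2] = 1
L2[1][2] = 65
paddr = 65 * 8 + 5 = 525

Answer: 525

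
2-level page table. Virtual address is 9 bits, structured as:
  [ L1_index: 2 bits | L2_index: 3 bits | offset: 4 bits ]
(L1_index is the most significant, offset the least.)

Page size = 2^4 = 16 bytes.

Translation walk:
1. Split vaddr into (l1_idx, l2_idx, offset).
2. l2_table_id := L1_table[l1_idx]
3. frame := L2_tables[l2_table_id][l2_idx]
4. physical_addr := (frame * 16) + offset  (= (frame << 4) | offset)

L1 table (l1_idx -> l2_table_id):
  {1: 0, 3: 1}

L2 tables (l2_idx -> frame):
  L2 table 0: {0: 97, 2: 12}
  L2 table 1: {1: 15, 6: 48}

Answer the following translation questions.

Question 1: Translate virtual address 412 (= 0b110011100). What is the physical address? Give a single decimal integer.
Answer: 252

Derivation:
vaddr = 412 = 0b110011100
Split: l1_idx=3, l2_idx=1, offset=12
L1[3] = 1
L2[1][1] = 15
paddr = 15 * 16 + 12 = 252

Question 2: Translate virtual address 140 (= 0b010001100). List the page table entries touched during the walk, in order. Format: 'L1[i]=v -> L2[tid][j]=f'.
Answer: L1[1]=0 -> L2[0][0]=97

Derivation:
vaddr = 140 = 0b010001100
Split: l1_idx=1, l2_idx=0, offset=12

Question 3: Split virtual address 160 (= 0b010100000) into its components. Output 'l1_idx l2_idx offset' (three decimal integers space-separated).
Answer: 1 2 0

Derivation:
vaddr = 160 = 0b010100000
  top 2 bits -> l1_idx = 1
  next 3 bits -> l2_idx = 2
  bottom 4 bits -> offset = 0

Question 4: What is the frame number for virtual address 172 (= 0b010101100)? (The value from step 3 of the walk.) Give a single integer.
vaddr = 172: l1_idx=1, l2_idx=2
L1[1] = 0; L2[0][2] = 12

Answer: 12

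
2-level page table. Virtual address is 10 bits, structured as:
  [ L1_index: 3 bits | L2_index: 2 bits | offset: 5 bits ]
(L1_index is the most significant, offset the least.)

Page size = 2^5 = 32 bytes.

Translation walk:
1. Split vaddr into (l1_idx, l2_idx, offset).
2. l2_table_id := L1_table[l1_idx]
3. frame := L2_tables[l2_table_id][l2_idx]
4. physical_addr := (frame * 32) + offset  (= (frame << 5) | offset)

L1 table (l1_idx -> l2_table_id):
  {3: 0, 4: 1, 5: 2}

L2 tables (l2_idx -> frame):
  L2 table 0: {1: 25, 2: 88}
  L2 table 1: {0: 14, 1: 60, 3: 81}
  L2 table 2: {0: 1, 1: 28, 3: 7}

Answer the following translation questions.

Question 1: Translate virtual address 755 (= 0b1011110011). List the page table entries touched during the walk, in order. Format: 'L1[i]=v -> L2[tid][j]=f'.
Answer: L1[5]=2 -> L2[2][3]=7

Derivation:
vaddr = 755 = 0b1011110011
Split: l1_idx=5, l2_idx=3, offset=19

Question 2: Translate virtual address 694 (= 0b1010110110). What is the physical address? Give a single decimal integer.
vaddr = 694 = 0b1010110110
Split: l1_idx=5, l2_idx=1, offset=22
L1[5] = 2
L2[2][1] = 28
paddr = 28 * 32 + 22 = 918

Answer: 918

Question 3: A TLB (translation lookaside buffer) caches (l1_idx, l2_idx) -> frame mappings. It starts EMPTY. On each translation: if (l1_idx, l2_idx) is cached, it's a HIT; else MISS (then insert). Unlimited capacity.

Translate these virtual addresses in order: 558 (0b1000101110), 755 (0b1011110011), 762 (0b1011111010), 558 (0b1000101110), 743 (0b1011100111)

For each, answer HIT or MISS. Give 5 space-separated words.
Answer: MISS MISS HIT HIT HIT

Derivation:
vaddr=558: (4,1) not in TLB -> MISS, insert
vaddr=755: (5,3) not in TLB -> MISS, insert
vaddr=762: (5,3) in TLB -> HIT
vaddr=558: (4,1) in TLB -> HIT
vaddr=743: (5,3) in TLB -> HIT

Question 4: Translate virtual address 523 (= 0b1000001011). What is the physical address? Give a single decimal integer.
vaddr = 523 = 0b1000001011
Split: l1_idx=4, l2_idx=0, offset=11
L1[4] = 1
L2[1][0] = 14
paddr = 14 * 32 + 11 = 459

Answer: 459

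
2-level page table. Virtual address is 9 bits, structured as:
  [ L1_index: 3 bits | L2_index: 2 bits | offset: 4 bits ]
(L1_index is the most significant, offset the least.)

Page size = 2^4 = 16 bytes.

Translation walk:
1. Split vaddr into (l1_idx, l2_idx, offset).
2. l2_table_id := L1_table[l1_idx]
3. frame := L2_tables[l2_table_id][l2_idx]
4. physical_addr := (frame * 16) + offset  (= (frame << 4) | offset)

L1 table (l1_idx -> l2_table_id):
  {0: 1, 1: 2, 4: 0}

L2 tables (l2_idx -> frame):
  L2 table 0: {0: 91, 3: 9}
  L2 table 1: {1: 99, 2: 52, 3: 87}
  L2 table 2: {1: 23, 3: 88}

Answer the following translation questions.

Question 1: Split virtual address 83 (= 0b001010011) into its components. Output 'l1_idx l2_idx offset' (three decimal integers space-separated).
Answer: 1 1 3

Derivation:
vaddr = 83 = 0b001010011
  top 3 bits -> l1_idx = 1
  next 2 bits -> l2_idx = 1
  bottom 4 bits -> offset = 3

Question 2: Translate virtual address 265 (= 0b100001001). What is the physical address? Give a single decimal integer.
vaddr = 265 = 0b100001001
Split: l1_idx=4, l2_idx=0, offset=9
L1[4] = 0
L2[0][0] = 91
paddr = 91 * 16 + 9 = 1465

Answer: 1465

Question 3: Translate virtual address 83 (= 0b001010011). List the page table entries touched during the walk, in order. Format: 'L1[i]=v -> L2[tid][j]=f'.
Answer: L1[1]=2 -> L2[2][1]=23

Derivation:
vaddr = 83 = 0b001010011
Split: l1_idx=1, l2_idx=1, offset=3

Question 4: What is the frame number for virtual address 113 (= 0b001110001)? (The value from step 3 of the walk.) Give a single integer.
vaddr = 113: l1_idx=1, l2_idx=3
L1[1] = 2; L2[2][3] = 88

Answer: 88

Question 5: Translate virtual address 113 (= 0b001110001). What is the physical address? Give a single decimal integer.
vaddr = 113 = 0b001110001
Split: l1_idx=1, l2_idx=3, offset=1
L1[1] = 2
L2[2][3] = 88
paddr = 88 * 16 + 1 = 1409

Answer: 1409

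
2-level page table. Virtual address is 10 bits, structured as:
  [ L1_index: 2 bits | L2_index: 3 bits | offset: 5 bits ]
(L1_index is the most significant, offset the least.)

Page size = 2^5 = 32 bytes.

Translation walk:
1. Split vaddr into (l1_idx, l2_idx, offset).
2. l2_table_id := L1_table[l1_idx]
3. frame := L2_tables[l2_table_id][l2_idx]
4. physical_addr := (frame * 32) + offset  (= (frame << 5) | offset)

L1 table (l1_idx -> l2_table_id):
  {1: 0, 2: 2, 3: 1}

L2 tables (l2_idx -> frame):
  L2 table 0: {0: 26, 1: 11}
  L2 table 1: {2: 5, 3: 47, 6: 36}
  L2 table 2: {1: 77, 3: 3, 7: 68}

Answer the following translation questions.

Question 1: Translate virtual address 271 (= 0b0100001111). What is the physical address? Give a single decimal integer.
vaddr = 271 = 0b0100001111
Split: l1_idx=1, l2_idx=0, offset=15
L1[1] = 0
L2[0][0] = 26
paddr = 26 * 32 + 15 = 847

Answer: 847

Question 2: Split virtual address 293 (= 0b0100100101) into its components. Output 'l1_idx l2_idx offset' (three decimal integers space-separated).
Answer: 1 1 5

Derivation:
vaddr = 293 = 0b0100100101
  top 2 bits -> l1_idx = 1
  next 3 bits -> l2_idx = 1
  bottom 5 bits -> offset = 5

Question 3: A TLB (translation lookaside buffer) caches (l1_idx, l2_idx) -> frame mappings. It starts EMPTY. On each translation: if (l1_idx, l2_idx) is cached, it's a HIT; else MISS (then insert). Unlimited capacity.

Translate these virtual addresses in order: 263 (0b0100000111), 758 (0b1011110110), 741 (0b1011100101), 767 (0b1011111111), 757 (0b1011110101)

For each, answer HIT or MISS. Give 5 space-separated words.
Answer: MISS MISS HIT HIT HIT

Derivation:
vaddr=263: (1,0) not in TLB -> MISS, insert
vaddr=758: (2,7) not in TLB -> MISS, insert
vaddr=741: (2,7) in TLB -> HIT
vaddr=767: (2,7) in TLB -> HIT
vaddr=757: (2,7) in TLB -> HIT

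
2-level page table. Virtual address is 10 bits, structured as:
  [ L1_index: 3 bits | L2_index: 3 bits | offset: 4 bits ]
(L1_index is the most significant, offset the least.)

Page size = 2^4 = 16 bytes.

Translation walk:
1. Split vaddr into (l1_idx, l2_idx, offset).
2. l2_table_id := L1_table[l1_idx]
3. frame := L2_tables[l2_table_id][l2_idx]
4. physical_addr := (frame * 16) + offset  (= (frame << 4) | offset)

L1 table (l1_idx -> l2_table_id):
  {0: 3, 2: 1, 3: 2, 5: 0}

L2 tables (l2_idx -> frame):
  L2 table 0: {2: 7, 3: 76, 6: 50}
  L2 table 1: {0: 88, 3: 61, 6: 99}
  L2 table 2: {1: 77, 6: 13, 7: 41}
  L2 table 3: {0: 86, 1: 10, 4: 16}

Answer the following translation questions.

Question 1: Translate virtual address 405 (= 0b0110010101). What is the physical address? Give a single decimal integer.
Answer: 1237

Derivation:
vaddr = 405 = 0b0110010101
Split: l1_idx=3, l2_idx=1, offset=5
L1[3] = 2
L2[2][1] = 77
paddr = 77 * 16 + 5 = 1237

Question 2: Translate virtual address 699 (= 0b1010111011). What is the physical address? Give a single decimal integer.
vaddr = 699 = 0b1010111011
Split: l1_idx=5, l2_idx=3, offset=11
L1[5] = 0
L2[0][3] = 76
paddr = 76 * 16 + 11 = 1227

Answer: 1227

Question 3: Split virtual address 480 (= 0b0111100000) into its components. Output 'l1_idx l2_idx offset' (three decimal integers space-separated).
vaddr = 480 = 0b0111100000
  top 3 bits -> l1_idx = 3
  next 3 bits -> l2_idx = 6
  bottom 4 bits -> offset = 0

Answer: 3 6 0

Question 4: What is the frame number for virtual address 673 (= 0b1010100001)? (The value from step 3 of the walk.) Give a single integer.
Answer: 7

Derivation:
vaddr = 673: l1_idx=5, l2_idx=2
L1[5] = 0; L2[0][2] = 7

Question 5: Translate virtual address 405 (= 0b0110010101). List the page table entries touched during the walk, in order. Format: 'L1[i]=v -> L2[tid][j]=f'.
Answer: L1[3]=2 -> L2[2][1]=77

Derivation:
vaddr = 405 = 0b0110010101
Split: l1_idx=3, l2_idx=1, offset=5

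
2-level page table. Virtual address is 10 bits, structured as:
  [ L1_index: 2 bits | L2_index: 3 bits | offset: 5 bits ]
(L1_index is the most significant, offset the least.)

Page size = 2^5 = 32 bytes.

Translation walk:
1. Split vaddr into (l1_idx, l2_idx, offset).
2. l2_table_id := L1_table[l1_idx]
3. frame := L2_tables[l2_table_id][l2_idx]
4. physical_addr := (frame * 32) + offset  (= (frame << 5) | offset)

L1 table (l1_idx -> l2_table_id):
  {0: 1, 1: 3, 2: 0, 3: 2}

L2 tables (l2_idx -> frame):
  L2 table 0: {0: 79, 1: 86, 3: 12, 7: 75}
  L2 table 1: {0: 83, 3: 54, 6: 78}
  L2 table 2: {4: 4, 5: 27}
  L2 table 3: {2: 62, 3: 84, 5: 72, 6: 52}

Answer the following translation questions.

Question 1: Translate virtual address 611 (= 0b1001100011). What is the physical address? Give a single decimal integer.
Answer: 387

Derivation:
vaddr = 611 = 0b1001100011
Split: l1_idx=2, l2_idx=3, offset=3
L1[2] = 0
L2[0][3] = 12
paddr = 12 * 32 + 3 = 387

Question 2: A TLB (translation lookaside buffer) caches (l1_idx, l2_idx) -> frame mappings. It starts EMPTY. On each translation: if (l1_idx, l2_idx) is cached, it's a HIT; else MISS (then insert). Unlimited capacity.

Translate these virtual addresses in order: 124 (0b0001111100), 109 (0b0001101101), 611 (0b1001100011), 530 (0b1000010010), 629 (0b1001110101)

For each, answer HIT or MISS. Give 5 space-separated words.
vaddr=124: (0,3) not in TLB -> MISS, insert
vaddr=109: (0,3) in TLB -> HIT
vaddr=611: (2,3) not in TLB -> MISS, insert
vaddr=530: (2,0) not in TLB -> MISS, insert
vaddr=629: (2,3) in TLB -> HIT

Answer: MISS HIT MISS MISS HIT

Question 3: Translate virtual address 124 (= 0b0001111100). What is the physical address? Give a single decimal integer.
vaddr = 124 = 0b0001111100
Split: l1_idx=0, l2_idx=3, offset=28
L1[0] = 1
L2[1][3] = 54
paddr = 54 * 32 + 28 = 1756

Answer: 1756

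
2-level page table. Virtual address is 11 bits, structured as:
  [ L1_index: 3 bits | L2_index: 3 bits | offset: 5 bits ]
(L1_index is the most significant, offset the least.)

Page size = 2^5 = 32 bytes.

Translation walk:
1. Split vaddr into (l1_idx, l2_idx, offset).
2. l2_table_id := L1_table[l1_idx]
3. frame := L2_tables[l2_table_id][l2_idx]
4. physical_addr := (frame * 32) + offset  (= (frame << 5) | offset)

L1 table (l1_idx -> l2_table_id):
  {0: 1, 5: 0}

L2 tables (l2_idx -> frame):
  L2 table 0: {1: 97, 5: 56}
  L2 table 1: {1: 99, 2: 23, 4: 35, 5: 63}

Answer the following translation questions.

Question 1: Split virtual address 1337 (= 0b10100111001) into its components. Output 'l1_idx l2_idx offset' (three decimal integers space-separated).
vaddr = 1337 = 0b10100111001
  top 3 bits -> l1_idx = 5
  next 3 bits -> l2_idx = 1
  bottom 5 bits -> offset = 25

Answer: 5 1 25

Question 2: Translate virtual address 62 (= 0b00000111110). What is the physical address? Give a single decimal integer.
Answer: 3198

Derivation:
vaddr = 62 = 0b00000111110
Split: l1_idx=0, l2_idx=1, offset=30
L1[0] = 1
L2[1][1] = 99
paddr = 99 * 32 + 30 = 3198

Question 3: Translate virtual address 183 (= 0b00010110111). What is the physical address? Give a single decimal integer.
Answer: 2039

Derivation:
vaddr = 183 = 0b00010110111
Split: l1_idx=0, l2_idx=5, offset=23
L1[0] = 1
L2[1][5] = 63
paddr = 63 * 32 + 23 = 2039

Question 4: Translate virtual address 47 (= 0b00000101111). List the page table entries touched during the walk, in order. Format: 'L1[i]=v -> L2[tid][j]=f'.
Answer: L1[0]=1 -> L2[1][1]=99

Derivation:
vaddr = 47 = 0b00000101111
Split: l1_idx=0, l2_idx=1, offset=15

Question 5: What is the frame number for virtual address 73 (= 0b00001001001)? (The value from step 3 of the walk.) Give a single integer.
vaddr = 73: l1_idx=0, l2_idx=2
L1[0] = 1; L2[1][2] = 23

Answer: 23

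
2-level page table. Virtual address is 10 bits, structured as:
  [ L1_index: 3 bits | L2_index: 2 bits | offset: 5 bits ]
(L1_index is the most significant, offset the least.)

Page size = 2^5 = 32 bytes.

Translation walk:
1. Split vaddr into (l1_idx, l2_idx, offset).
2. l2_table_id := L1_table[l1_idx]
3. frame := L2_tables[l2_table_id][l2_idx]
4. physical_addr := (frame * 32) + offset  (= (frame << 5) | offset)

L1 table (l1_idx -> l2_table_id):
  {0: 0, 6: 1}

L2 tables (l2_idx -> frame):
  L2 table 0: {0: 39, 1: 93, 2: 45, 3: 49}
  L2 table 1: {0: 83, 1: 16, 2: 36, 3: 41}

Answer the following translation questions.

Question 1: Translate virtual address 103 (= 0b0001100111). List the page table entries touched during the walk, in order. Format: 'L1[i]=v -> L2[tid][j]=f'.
Answer: L1[0]=0 -> L2[0][3]=49

Derivation:
vaddr = 103 = 0b0001100111
Split: l1_idx=0, l2_idx=3, offset=7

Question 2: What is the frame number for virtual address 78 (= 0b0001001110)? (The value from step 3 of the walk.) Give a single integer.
Answer: 45

Derivation:
vaddr = 78: l1_idx=0, l2_idx=2
L1[0] = 0; L2[0][2] = 45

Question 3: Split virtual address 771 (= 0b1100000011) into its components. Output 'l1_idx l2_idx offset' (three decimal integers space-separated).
Answer: 6 0 3

Derivation:
vaddr = 771 = 0b1100000011
  top 3 bits -> l1_idx = 6
  next 2 bits -> l2_idx = 0
  bottom 5 bits -> offset = 3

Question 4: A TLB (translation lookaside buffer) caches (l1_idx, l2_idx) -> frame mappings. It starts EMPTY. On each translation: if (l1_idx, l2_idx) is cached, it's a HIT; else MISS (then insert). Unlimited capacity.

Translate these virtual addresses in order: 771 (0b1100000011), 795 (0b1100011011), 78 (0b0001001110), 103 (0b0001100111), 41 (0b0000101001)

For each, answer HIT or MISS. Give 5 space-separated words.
vaddr=771: (6,0) not in TLB -> MISS, insert
vaddr=795: (6,0) in TLB -> HIT
vaddr=78: (0,2) not in TLB -> MISS, insert
vaddr=103: (0,3) not in TLB -> MISS, insert
vaddr=41: (0,1) not in TLB -> MISS, insert

Answer: MISS HIT MISS MISS MISS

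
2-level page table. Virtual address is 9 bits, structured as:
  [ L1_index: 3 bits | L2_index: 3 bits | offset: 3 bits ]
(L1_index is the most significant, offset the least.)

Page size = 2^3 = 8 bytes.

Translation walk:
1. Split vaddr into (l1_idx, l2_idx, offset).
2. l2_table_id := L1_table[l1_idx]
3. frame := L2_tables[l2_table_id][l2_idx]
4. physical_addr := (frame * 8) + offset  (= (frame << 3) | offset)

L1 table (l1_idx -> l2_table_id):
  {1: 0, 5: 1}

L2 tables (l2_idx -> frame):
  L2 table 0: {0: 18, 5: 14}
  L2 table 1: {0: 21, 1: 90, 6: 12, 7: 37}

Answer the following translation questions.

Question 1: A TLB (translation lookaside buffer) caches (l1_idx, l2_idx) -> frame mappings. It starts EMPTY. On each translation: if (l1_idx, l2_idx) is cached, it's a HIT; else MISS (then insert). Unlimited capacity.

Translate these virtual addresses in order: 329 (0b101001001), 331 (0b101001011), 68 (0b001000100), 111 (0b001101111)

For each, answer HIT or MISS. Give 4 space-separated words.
vaddr=329: (5,1) not in TLB -> MISS, insert
vaddr=331: (5,1) in TLB -> HIT
vaddr=68: (1,0) not in TLB -> MISS, insert
vaddr=111: (1,5) not in TLB -> MISS, insert

Answer: MISS HIT MISS MISS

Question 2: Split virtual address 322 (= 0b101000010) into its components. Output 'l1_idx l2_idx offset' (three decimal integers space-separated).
vaddr = 322 = 0b101000010
  top 3 bits -> l1_idx = 5
  next 3 bits -> l2_idx = 0
  bottom 3 bits -> offset = 2

Answer: 5 0 2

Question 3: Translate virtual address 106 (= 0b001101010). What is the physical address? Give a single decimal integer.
vaddr = 106 = 0b001101010
Split: l1_idx=1, l2_idx=5, offset=2
L1[1] = 0
L2[0][5] = 14
paddr = 14 * 8 + 2 = 114

Answer: 114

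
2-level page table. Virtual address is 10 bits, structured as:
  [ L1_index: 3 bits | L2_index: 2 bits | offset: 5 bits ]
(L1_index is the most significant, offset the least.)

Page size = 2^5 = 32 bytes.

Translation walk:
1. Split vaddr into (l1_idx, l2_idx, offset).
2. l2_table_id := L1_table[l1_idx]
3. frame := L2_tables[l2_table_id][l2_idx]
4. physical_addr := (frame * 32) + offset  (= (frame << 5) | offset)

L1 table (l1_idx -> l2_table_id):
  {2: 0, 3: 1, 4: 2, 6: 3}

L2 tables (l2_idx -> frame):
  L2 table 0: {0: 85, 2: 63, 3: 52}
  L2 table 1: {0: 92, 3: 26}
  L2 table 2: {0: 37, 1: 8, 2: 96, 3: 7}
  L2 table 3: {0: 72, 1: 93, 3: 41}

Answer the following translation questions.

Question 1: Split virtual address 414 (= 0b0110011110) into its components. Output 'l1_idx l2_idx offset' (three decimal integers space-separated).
vaddr = 414 = 0b0110011110
  top 3 bits -> l1_idx = 3
  next 2 bits -> l2_idx = 0
  bottom 5 bits -> offset = 30

Answer: 3 0 30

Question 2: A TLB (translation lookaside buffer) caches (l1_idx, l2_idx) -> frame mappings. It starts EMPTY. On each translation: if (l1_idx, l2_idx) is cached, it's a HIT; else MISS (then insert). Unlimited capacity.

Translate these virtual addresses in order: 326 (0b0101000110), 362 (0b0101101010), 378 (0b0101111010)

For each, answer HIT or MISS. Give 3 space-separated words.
Answer: MISS MISS HIT

Derivation:
vaddr=326: (2,2) not in TLB -> MISS, insert
vaddr=362: (2,3) not in TLB -> MISS, insert
vaddr=378: (2,3) in TLB -> HIT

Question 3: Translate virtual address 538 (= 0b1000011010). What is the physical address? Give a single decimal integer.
vaddr = 538 = 0b1000011010
Split: l1_idx=4, l2_idx=0, offset=26
L1[4] = 2
L2[2][0] = 37
paddr = 37 * 32 + 26 = 1210

Answer: 1210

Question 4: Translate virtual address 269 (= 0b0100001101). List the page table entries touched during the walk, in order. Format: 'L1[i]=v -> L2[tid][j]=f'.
vaddr = 269 = 0b0100001101
Split: l1_idx=2, l2_idx=0, offset=13

Answer: L1[2]=0 -> L2[0][0]=85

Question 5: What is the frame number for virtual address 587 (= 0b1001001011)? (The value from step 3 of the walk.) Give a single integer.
Answer: 96

Derivation:
vaddr = 587: l1_idx=4, l2_idx=2
L1[4] = 2; L2[2][2] = 96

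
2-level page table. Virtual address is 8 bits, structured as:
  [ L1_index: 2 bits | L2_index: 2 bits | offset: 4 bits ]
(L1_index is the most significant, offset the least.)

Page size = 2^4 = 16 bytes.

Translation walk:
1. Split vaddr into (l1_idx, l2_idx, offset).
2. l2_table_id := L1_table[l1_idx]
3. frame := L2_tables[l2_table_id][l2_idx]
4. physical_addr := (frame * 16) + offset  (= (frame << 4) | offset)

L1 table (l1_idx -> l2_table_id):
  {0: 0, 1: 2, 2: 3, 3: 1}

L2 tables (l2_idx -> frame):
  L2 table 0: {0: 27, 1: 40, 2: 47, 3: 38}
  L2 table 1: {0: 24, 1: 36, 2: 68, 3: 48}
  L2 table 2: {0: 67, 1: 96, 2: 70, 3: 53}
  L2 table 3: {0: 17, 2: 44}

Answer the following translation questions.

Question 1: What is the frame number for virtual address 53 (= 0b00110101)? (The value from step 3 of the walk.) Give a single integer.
vaddr = 53: l1_idx=0, l2_idx=3
L1[0] = 0; L2[0][3] = 38

Answer: 38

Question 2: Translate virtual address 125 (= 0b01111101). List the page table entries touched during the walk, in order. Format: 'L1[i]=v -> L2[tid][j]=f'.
vaddr = 125 = 0b01111101
Split: l1_idx=1, l2_idx=3, offset=13

Answer: L1[1]=2 -> L2[2][3]=53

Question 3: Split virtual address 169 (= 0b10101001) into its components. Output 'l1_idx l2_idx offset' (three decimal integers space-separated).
vaddr = 169 = 0b10101001
  top 2 bits -> l1_idx = 2
  next 2 bits -> l2_idx = 2
  bottom 4 bits -> offset = 9

Answer: 2 2 9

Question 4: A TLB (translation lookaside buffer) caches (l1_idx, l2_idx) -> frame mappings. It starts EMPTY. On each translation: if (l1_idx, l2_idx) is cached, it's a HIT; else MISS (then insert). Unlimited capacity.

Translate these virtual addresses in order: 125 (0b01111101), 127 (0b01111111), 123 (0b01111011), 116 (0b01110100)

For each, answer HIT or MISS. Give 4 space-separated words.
vaddr=125: (1,3) not in TLB -> MISS, insert
vaddr=127: (1,3) in TLB -> HIT
vaddr=123: (1,3) in TLB -> HIT
vaddr=116: (1,3) in TLB -> HIT

Answer: MISS HIT HIT HIT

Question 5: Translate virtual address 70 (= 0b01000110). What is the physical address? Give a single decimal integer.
Answer: 1078

Derivation:
vaddr = 70 = 0b01000110
Split: l1_idx=1, l2_idx=0, offset=6
L1[1] = 2
L2[2][0] = 67
paddr = 67 * 16 + 6 = 1078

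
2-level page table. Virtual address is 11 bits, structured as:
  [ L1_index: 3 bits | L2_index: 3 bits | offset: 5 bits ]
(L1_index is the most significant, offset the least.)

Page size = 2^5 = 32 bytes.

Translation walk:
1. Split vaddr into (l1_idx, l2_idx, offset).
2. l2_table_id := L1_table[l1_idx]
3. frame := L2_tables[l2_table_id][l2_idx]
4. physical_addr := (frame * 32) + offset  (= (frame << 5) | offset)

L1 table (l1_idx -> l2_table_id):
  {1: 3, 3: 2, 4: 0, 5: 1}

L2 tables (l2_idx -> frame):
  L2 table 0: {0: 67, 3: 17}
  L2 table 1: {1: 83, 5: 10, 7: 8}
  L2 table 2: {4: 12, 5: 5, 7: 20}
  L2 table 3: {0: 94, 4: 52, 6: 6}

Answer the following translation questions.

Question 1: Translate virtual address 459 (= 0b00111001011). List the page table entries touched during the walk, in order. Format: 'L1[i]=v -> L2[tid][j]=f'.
vaddr = 459 = 0b00111001011
Split: l1_idx=1, l2_idx=6, offset=11

Answer: L1[1]=3 -> L2[3][6]=6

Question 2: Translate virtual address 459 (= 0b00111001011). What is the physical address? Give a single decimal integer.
vaddr = 459 = 0b00111001011
Split: l1_idx=1, l2_idx=6, offset=11
L1[1] = 3
L2[3][6] = 6
paddr = 6 * 32 + 11 = 203

Answer: 203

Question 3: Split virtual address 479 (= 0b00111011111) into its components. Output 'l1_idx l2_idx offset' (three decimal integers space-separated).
Answer: 1 6 31

Derivation:
vaddr = 479 = 0b00111011111
  top 3 bits -> l1_idx = 1
  next 3 bits -> l2_idx = 6
  bottom 5 bits -> offset = 31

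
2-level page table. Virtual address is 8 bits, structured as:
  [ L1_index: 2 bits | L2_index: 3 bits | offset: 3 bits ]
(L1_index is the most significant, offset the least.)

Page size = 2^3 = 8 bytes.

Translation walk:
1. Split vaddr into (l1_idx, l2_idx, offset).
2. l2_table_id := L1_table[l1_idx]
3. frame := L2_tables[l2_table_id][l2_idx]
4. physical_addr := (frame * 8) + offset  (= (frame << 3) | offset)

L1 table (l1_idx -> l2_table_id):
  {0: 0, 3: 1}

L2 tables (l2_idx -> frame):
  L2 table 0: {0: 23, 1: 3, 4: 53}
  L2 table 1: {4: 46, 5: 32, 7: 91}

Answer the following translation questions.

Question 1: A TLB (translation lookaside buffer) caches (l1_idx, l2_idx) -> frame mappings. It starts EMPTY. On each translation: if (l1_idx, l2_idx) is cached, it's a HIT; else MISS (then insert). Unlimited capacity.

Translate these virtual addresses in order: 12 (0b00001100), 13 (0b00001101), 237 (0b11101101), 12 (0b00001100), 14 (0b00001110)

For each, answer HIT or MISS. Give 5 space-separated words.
vaddr=12: (0,1) not in TLB -> MISS, insert
vaddr=13: (0,1) in TLB -> HIT
vaddr=237: (3,5) not in TLB -> MISS, insert
vaddr=12: (0,1) in TLB -> HIT
vaddr=14: (0,1) in TLB -> HIT

Answer: MISS HIT MISS HIT HIT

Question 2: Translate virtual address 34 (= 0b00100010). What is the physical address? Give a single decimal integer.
Answer: 426

Derivation:
vaddr = 34 = 0b00100010
Split: l1_idx=0, l2_idx=4, offset=2
L1[0] = 0
L2[0][4] = 53
paddr = 53 * 8 + 2 = 426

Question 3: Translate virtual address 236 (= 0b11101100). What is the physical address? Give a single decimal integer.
vaddr = 236 = 0b11101100
Split: l1_idx=3, l2_idx=5, offset=4
L1[3] = 1
L2[1][5] = 32
paddr = 32 * 8 + 4 = 260

Answer: 260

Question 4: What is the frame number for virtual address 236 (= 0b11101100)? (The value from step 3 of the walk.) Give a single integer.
vaddr = 236: l1_idx=3, l2_idx=5
L1[3] = 1; L2[1][5] = 32

Answer: 32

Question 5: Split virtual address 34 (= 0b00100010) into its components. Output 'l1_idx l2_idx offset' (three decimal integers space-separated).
Answer: 0 4 2

Derivation:
vaddr = 34 = 0b00100010
  top 2 bits -> l1_idx = 0
  next 3 bits -> l2_idx = 4
  bottom 3 bits -> offset = 2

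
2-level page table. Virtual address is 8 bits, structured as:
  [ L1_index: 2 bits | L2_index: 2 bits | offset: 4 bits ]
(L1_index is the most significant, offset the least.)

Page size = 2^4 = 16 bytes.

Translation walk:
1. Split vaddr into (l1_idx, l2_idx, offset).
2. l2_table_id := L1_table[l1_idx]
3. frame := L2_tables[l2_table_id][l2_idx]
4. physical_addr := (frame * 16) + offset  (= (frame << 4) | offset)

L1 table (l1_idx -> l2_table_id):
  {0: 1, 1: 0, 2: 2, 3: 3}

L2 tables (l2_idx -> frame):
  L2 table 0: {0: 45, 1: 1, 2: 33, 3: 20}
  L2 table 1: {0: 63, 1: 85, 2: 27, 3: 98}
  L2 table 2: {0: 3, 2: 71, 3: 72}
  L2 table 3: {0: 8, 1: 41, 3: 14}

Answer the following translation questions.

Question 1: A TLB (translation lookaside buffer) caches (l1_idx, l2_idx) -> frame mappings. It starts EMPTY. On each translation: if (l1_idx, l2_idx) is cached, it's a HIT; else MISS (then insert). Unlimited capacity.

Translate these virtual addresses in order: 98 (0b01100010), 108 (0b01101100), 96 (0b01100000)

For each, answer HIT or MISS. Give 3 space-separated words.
Answer: MISS HIT HIT

Derivation:
vaddr=98: (1,2) not in TLB -> MISS, insert
vaddr=108: (1,2) in TLB -> HIT
vaddr=96: (1,2) in TLB -> HIT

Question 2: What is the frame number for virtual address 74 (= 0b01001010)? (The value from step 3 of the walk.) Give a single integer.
vaddr = 74: l1_idx=1, l2_idx=0
L1[1] = 0; L2[0][0] = 45

Answer: 45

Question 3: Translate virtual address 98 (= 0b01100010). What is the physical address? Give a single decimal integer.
vaddr = 98 = 0b01100010
Split: l1_idx=1, l2_idx=2, offset=2
L1[1] = 0
L2[0][2] = 33
paddr = 33 * 16 + 2 = 530

Answer: 530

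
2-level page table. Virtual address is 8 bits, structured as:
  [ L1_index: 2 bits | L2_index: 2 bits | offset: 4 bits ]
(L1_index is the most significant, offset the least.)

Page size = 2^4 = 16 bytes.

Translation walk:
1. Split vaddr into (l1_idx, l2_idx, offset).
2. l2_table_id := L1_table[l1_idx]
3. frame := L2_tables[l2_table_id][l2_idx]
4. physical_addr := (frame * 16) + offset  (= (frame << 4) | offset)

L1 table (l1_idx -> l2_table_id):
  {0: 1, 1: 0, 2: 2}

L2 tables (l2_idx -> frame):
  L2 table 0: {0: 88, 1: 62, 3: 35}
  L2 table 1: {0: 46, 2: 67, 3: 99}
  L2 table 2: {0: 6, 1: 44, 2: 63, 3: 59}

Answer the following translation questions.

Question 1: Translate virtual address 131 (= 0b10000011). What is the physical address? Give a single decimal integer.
Answer: 99

Derivation:
vaddr = 131 = 0b10000011
Split: l1_idx=2, l2_idx=0, offset=3
L1[2] = 2
L2[2][0] = 6
paddr = 6 * 16 + 3 = 99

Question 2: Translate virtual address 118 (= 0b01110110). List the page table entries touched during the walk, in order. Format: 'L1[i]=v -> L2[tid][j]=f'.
Answer: L1[1]=0 -> L2[0][3]=35

Derivation:
vaddr = 118 = 0b01110110
Split: l1_idx=1, l2_idx=3, offset=6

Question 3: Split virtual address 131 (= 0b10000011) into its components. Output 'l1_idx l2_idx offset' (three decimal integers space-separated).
vaddr = 131 = 0b10000011
  top 2 bits -> l1_idx = 2
  next 2 bits -> l2_idx = 0
  bottom 4 bits -> offset = 3

Answer: 2 0 3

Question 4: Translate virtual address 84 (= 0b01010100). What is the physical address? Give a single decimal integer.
Answer: 996

Derivation:
vaddr = 84 = 0b01010100
Split: l1_idx=1, l2_idx=1, offset=4
L1[1] = 0
L2[0][1] = 62
paddr = 62 * 16 + 4 = 996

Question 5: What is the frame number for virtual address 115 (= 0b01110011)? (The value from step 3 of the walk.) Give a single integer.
Answer: 35

Derivation:
vaddr = 115: l1_idx=1, l2_idx=3
L1[1] = 0; L2[0][3] = 35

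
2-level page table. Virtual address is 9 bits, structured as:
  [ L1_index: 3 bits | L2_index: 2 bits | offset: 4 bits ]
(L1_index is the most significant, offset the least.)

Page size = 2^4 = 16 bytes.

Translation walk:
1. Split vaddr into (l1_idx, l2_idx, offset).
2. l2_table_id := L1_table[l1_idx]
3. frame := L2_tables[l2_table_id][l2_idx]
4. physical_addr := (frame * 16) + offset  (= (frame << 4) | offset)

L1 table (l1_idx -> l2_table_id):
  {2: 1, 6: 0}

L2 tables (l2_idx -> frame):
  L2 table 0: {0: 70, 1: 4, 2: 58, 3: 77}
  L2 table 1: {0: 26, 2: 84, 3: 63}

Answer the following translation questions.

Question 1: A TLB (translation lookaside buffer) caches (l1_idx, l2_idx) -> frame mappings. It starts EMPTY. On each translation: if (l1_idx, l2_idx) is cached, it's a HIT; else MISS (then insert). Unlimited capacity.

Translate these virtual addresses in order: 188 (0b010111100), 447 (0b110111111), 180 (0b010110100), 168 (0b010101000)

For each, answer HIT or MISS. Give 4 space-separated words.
Answer: MISS MISS HIT MISS

Derivation:
vaddr=188: (2,3) not in TLB -> MISS, insert
vaddr=447: (6,3) not in TLB -> MISS, insert
vaddr=180: (2,3) in TLB -> HIT
vaddr=168: (2,2) not in TLB -> MISS, insert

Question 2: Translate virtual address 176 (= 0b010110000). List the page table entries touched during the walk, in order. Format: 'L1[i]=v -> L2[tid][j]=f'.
vaddr = 176 = 0b010110000
Split: l1_idx=2, l2_idx=3, offset=0

Answer: L1[2]=1 -> L2[1][3]=63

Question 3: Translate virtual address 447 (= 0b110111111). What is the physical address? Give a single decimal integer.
Answer: 1247

Derivation:
vaddr = 447 = 0b110111111
Split: l1_idx=6, l2_idx=3, offset=15
L1[6] = 0
L2[0][3] = 77
paddr = 77 * 16 + 15 = 1247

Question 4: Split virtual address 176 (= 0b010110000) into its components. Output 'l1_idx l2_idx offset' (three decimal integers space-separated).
Answer: 2 3 0

Derivation:
vaddr = 176 = 0b010110000
  top 3 bits -> l1_idx = 2
  next 2 bits -> l2_idx = 3
  bottom 4 bits -> offset = 0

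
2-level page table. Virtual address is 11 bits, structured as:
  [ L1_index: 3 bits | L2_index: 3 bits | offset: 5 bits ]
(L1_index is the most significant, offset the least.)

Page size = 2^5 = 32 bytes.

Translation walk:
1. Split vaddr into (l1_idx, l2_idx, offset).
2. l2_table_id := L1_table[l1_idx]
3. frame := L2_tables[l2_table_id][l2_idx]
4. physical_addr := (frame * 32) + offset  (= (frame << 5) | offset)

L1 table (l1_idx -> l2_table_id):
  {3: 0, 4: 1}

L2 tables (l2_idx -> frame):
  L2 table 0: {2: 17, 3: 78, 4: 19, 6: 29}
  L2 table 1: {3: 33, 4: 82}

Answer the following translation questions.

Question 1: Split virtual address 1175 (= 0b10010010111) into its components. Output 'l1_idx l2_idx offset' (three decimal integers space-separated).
vaddr = 1175 = 0b10010010111
  top 3 bits -> l1_idx = 4
  next 3 bits -> l2_idx = 4
  bottom 5 bits -> offset = 23

Answer: 4 4 23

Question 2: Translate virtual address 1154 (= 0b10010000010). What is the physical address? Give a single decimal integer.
vaddr = 1154 = 0b10010000010
Split: l1_idx=4, l2_idx=4, offset=2
L1[4] = 1
L2[1][4] = 82
paddr = 82 * 32 + 2 = 2626

Answer: 2626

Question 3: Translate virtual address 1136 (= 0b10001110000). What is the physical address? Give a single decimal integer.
vaddr = 1136 = 0b10001110000
Split: l1_idx=4, l2_idx=3, offset=16
L1[4] = 1
L2[1][3] = 33
paddr = 33 * 32 + 16 = 1072

Answer: 1072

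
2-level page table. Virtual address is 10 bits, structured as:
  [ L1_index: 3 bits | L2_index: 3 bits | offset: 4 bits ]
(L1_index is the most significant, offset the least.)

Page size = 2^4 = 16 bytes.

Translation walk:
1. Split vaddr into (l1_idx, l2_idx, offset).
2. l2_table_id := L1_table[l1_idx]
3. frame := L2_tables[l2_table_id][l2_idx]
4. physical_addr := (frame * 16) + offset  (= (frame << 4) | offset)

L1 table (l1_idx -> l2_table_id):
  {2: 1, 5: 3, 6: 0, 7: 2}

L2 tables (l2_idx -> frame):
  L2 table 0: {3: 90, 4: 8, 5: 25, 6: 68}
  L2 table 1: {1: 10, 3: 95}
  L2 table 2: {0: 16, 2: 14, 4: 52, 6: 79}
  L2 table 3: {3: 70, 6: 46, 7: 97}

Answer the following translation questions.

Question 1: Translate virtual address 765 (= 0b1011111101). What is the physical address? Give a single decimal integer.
vaddr = 765 = 0b1011111101
Split: l1_idx=5, l2_idx=7, offset=13
L1[5] = 3
L2[3][7] = 97
paddr = 97 * 16 + 13 = 1565

Answer: 1565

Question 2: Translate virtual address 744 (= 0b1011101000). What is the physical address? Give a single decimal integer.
vaddr = 744 = 0b1011101000
Split: l1_idx=5, l2_idx=6, offset=8
L1[5] = 3
L2[3][6] = 46
paddr = 46 * 16 + 8 = 744

Answer: 744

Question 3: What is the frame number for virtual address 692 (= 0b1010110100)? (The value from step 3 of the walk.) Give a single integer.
vaddr = 692: l1_idx=5, l2_idx=3
L1[5] = 3; L2[3][3] = 70

Answer: 70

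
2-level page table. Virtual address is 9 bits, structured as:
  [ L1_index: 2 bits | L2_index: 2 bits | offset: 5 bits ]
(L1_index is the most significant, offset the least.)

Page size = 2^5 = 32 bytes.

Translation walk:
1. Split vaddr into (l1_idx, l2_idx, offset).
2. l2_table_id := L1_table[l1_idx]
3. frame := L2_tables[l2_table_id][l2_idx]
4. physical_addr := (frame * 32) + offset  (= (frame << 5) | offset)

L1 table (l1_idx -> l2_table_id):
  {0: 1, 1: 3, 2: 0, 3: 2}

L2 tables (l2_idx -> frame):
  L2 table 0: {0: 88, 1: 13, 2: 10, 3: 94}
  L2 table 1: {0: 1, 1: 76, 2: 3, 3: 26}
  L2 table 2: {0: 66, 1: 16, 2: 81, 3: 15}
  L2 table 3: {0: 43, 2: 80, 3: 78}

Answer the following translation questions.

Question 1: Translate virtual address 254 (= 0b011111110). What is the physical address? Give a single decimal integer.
Answer: 2526

Derivation:
vaddr = 254 = 0b011111110
Split: l1_idx=1, l2_idx=3, offset=30
L1[1] = 3
L2[3][3] = 78
paddr = 78 * 32 + 30 = 2526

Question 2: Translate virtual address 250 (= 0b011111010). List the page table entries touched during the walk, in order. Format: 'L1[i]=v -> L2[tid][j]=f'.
Answer: L1[1]=3 -> L2[3][3]=78

Derivation:
vaddr = 250 = 0b011111010
Split: l1_idx=1, l2_idx=3, offset=26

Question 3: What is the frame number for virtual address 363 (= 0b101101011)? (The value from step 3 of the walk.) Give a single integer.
vaddr = 363: l1_idx=2, l2_idx=3
L1[2] = 0; L2[0][3] = 94

Answer: 94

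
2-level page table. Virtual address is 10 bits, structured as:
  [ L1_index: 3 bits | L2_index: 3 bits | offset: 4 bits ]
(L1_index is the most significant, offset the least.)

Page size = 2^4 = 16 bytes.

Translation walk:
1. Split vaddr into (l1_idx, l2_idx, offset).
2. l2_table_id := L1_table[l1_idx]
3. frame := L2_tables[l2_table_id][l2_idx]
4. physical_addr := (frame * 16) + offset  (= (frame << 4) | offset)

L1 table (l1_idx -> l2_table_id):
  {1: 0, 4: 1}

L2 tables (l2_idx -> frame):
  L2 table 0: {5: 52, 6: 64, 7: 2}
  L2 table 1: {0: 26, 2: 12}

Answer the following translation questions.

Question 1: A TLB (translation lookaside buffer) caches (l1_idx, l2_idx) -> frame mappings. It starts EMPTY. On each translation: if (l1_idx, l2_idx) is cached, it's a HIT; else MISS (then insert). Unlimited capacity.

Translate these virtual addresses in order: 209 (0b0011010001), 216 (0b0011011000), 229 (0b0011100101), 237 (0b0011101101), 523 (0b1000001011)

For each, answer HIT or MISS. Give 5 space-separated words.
vaddr=209: (1,5) not in TLB -> MISS, insert
vaddr=216: (1,5) in TLB -> HIT
vaddr=229: (1,6) not in TLB -> MISS, insert
vaddr=237: (1,6) in TLB -> HIT
vaddr=523: (4,0) not in TLB -> MISS, insert

Answer: MISS HIT MISS HIT MISS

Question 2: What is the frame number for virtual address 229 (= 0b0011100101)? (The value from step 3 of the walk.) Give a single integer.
vaddr = 229: l1_idx=1, l2_idx=6
L1[1] = 0; L2[0][6] = 64

Answer: 64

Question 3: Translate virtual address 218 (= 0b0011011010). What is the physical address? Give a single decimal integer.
Answer: 842

Derivation:
vaddr = 218 = 0b0011011010
Split: l1_idx=1, l2_idx=5, offset=10
L1[1] = 0
L2[0][5] = 52
paddr = 52 * 16 + 10 = 842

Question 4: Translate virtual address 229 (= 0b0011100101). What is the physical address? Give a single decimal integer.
Answer: 1029

Derivation:
vaddr = 229 = 0b0011100101
Split: l1_idx=1, l2_idx=6, offset=5
L1[1] = 0
L2[0][6] = 64
paddr = 64 * 16 + 5 = 1029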